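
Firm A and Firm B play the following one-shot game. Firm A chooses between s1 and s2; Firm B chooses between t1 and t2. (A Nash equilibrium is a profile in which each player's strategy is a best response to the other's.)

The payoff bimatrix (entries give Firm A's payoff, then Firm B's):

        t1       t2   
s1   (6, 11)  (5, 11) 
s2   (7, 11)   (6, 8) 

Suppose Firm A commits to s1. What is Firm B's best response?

Against s1, Firm B earns 11 from t1 and 11 from t2.
So either strategy is a best response.

either — both t1 and t2 are best responses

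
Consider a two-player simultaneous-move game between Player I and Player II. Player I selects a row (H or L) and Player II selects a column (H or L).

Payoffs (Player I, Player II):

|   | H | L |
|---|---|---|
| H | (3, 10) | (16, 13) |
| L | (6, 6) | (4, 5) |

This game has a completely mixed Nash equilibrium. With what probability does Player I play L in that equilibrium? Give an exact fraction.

3/4

Let p be the probability that Player I plays H. In a completely mixed equilibrium, Player II must be indifferent between H and L.
Player II's expected payoff from H is 10p + 6(1−p); from L it is 13p + 5(1−p).
Setting these equal: 4p + 6 = 8p + 5, so p = 1/4.
Therefore Player I plays L with probability 1 − 1/4 = 3/4.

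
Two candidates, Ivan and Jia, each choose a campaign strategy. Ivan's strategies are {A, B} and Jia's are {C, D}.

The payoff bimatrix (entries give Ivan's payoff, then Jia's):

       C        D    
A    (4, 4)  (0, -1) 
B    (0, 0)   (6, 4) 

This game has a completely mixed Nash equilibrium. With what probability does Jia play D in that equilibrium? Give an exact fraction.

2/5

Let y be the probability that Jia plays C. In a completely mixed equilibrium, Ivan must be indifferent between A and B.
Ivan's expected payoff from A is 4y; from B it is 6(1−y).
Setting these equal: 4y = −6y + 6, so y = 3/5.
Therefore Jia plays D with probability 1 − 3/5 = 2/5.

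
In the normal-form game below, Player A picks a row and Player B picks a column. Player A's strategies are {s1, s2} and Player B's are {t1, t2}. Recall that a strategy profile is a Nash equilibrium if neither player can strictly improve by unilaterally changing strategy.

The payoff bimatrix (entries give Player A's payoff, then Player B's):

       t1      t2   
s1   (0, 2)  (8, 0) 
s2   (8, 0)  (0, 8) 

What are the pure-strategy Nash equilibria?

none

(s1, t1): Player A prefers s2 (8 > 0) — not an equilibrium.
(s1, t2): Player B prefers t1 (2 > 0) — not an equilibrium.
(s2, t1): Player B prefers t2 (8 > 0) — not an equilibrium.
(s2, t2): Player A prefers s1 (8 > 0) — not an equilibrium.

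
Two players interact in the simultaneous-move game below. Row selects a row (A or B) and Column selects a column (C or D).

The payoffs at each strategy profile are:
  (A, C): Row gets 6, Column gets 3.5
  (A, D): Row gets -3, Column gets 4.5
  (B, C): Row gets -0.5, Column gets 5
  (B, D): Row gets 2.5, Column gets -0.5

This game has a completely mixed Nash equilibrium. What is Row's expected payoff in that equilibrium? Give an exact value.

9/8

First find q, the probability Column plays C, from Row's indifference between A and B: 6q − 3(1−q) = −0.5q + 2.5(1−q), giving q = 11/24.
Since Row is indifferent in equilibrium, Row's expected payoff equals the payoff from either row against (11/24, 13/24). Using A: 6(11/24) − 3(13/24) = 9/8.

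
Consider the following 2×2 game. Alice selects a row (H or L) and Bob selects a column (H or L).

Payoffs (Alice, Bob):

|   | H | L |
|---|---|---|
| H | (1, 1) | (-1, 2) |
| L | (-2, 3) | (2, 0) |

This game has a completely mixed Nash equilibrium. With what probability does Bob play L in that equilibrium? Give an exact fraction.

1/2

Let c be the probability that Bob plays H. In a completely mixed equilibrium, Alice must be indifferent between H and L.
Alice's expected payoff from H is c − (1−c); from L it is −2c + 2(1−c).
Setting these equal: 2c − 1 = −4c + 2, so c = 1/2.
Therefore Bob plays L with probability 1 − 1/2 = 1/2.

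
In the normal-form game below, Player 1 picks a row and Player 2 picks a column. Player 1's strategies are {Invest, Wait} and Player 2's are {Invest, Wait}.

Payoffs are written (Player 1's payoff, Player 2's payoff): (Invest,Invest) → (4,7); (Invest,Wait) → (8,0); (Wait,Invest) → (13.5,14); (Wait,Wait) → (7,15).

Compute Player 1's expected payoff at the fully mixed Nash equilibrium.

160/21

First find q, the probability Player 2 plays Invest, from Player 1's indifference between Invest and Wait: 4q + 8(1−q) = 13.5q + 7(1−q), giving q = 2/21.
Since Player 1 is indifferent in equilibrium, Player 1's expected payoff equals the payoff from either row against (2/21, 19/21). Using Invest: 4(2/21) + 8(19/21) = 160/21.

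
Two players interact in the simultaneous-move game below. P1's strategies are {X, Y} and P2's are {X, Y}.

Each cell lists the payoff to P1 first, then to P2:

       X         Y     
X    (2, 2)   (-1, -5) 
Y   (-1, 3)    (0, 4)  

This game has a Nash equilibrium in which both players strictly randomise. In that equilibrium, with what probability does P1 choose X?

Let p be the probability that P1 plays X. In a completely mixed equilibrium, P2 must be indifferent between X and Y.
P2's expected payoff from X is 2p + 3(1−p); from Y it is −5p + 4(1−p).
Setting these equal: −p + 3 = −9p + 4, so p = 1/8.

1/8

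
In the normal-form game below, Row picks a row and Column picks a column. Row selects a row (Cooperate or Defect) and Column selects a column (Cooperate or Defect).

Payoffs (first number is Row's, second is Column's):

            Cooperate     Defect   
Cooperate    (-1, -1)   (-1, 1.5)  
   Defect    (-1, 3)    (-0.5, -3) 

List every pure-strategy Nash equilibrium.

(Defect, Cooperate)

(Cooperate, Cooperate): Column prefers Defect (1.5 > -1) — not an equilibrium.
(Cooperate, Defect): Row prefers Defect (-0.5 > -1) — not an equilibrium.
(Defect, Cooperate): Row gets -1 ≥ -1 from Cooperate, and Column gets 3 ≥ -3 from Defect — Nash equilibrium.
(Defect, Defect): Column prefers Cooperate (3 > -3) — not an equilibrium.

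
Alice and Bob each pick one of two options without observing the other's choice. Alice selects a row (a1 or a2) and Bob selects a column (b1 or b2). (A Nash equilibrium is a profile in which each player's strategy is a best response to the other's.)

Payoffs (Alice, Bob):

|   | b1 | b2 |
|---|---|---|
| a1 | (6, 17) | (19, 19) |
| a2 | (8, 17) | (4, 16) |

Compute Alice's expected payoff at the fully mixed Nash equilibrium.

First find q, the probability Bob plays b1, from Alice's indifference between a1 and a2: 6q + 19(1−q) = 8q + 4(1−q), giving q = 15/17.
Since Alice is indifferent in equilibrium, Alice's expected payoff equals the payoff from either row against (15/17, 2/17). Using a1: 6(15/17) + 19(2/17) = 128/17.

128/17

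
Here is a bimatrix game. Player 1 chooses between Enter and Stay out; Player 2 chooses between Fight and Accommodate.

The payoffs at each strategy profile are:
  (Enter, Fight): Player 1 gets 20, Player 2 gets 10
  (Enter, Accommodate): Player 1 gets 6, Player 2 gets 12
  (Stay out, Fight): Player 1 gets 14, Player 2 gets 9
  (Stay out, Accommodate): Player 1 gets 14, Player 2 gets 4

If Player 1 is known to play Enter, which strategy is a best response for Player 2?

Accommodate

Against Enter, Player 2 earns 10 from Fight and 12 from Accommodate.
So Accommodate is the best response.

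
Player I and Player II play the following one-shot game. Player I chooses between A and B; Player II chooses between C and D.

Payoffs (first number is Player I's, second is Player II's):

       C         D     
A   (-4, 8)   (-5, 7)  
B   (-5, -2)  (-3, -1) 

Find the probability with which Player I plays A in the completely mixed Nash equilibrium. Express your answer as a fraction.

1/2

Let r be the probability that Player I plays A. In a completely mixed equilibrium, Player II must be indifferent between C and D.
Player II's expected payoff from C is 8r − 2(1−r); from D it is 7r − (1−r).
Setting these equal: 10r − 2 = 8r − 1, so r = 1/2.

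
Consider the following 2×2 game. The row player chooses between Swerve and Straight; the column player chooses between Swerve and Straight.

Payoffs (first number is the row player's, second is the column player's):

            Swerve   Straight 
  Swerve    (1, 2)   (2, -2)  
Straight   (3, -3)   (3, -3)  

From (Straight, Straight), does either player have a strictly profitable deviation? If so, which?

The row player at (Straight, Straight) earns 3; deviating to Swerve yields 2 — not better.
The column player earns -3; deviating to Swerve yields -3 — not better.
Neither player can strictly improve; the profile is a Nash equilibrium.

Neither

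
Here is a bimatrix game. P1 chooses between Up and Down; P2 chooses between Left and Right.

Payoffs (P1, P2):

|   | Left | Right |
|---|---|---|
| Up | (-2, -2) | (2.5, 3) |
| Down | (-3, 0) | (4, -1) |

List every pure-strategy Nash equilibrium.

(Up, Left): P2 prefers Right (3 > -2) — not an equilibrium.
(Up, Right): P1 prefers Down (4 > 2.5) — not an equilibrium.
(Down, Left): P1 prefers Up (-2 > -3) — not an equilibrium.
(Down, Right): P2 prefers Left (0 > -1) — not an equilibrium.

none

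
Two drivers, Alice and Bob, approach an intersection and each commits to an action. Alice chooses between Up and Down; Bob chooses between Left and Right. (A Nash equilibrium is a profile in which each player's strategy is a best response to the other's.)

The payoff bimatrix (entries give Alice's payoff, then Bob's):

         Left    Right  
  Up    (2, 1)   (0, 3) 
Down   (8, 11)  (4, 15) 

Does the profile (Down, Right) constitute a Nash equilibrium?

Yes

At (Down, Right), Alice earns 4; switching to Up would give 0, so Alice has no profitable deviation.
Bob earns 15; switching to Left would give 11, so Bob has no profitable deviation.
Neither player can gain by a unilateral deviation, so this profile is a Nash equilibrium.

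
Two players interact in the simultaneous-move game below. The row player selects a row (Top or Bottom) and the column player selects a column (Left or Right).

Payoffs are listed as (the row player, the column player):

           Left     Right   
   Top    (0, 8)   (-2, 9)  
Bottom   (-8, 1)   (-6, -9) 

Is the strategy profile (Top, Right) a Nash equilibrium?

Yes

At (Top, Right), the row player earns -2; switching to Bottom would give -6, so the row player has no profitable deviation.
The column player earns 9; switching to Left would give 8, so the column player has no profitable deviation.
Neither player can gain by a unilateral deviation, so this profile is a Nash equilibrium.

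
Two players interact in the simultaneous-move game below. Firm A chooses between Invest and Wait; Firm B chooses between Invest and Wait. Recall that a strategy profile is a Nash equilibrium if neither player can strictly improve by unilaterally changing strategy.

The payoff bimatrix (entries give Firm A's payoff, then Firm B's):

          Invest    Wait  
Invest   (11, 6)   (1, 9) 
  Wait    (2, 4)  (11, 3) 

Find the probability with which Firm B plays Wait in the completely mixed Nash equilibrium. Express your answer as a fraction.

9/19

Let q be the probability that Firm B plays Invest. In a completely mixed equilibrium, Firm A must be indifferent between Invest and Wait.
Firm A's expected payoff from Invest is 11q + (1−q); from Wait it is 2q + 11(1−q).
Setting these equal: 10q + 1 = −9q + 11, so q = 10/19.
Therefore Firm B plays Wait with probability 1 − 10/19 = 9/19.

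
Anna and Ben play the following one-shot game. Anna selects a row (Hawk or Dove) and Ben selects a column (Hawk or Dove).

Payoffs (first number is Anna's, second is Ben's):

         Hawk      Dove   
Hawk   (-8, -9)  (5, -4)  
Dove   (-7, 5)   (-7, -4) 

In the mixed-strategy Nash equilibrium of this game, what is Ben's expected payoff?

-4

First find p, the probability Anna plays Hawk, from Ben's indifference between Hawk and Dove: −9p + 5(1−p) = −4p − 4(1−p), giving p = 9/14.
Since Ben is indifferent in equilibrium, Ben's expected payoff equals the payoff from either column against (9/14, 5/14). Using Hawk: −9(9/14) + 5(5/14) = -4.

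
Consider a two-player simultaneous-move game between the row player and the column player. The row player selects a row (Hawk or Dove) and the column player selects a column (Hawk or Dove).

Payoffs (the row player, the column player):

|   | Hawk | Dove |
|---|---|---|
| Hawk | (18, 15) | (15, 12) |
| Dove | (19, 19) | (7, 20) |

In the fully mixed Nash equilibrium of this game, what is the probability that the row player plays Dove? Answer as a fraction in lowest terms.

3/4

Let r be the probability that the row player plays Hawk. In a completely mixed equilibrium, the column player must be indifferent between Hawk and Dove.
The column player's expected payoff from Hawk is 15r + 19(1−r); from Dove it is 12r + 20(1−r).
Setting these equal: −4r + 19 = −8r + 20, so r = 1/4.
Therefore the row player plays Dove with probability 1 − 1/4 = 3/4.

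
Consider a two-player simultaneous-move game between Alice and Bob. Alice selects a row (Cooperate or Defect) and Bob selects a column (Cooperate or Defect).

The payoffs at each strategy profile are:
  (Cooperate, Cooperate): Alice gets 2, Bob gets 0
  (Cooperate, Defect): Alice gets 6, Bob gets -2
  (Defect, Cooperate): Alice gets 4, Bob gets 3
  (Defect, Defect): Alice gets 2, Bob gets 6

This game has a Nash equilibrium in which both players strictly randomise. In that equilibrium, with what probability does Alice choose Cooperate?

Let r be the probability that Alice plays Cooperate. In a completely mixed equilibrium, Bob must be indifferent between Cooperate and Defect.
Bob's expected payoff from Cooperate is 3(1−r); from Defect it is −2r + 6(1−r).
Setting these equal: −3r + 3 = −8r + 6, so r = 3/5.

3/5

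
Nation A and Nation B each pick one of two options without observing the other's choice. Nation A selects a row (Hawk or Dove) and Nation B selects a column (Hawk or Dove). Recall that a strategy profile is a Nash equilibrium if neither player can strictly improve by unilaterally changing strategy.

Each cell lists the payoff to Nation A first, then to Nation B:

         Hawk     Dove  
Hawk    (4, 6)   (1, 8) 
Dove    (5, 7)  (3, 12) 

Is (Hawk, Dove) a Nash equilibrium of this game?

At (Hawk, Dove), Nation A earns 1; switching to Dove would give 3, so Nation A would deviate.
Nation B earns 8; switching to Hawk would give 6, so Nation B has no profitable deviation.
Since at least one player can profitably deviate, this is not a Nash equilibrium.

No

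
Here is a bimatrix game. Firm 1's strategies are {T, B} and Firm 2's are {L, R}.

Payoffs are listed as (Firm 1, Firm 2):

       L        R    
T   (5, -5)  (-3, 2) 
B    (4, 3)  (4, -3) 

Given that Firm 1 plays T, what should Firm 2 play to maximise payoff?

Against T, Firm 2 earns -5 from L and 2 from R.
So R is the best response.

R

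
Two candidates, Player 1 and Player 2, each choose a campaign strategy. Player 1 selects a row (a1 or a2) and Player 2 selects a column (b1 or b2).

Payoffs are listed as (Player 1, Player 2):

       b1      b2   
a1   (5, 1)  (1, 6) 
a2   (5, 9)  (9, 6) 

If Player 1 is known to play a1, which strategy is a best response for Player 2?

Against a1, Player 2 earns 1 from b1 and 6 from b2.
So b2 is the best response.

b2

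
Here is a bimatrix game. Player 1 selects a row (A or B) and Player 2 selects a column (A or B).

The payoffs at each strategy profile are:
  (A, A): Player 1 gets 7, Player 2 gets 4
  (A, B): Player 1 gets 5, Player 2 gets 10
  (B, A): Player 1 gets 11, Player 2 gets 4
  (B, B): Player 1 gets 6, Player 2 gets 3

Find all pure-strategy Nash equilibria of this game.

(B, A)

(A, A): Player 1 prefers B (11 > 7); Player 2 prefers B (10 > 4) — not an equilibrium.
(A, B): Player 1 prefers B (6 > 5) — not an equilibrium.
(B, A): Player 1 gets 11 ≥ 7 from A, and Player 2 gets 4 ≥ 3 from B — Nash equilibrium.
(B, B): Player 2 prefers A (4 > 3) — not an equilibrium.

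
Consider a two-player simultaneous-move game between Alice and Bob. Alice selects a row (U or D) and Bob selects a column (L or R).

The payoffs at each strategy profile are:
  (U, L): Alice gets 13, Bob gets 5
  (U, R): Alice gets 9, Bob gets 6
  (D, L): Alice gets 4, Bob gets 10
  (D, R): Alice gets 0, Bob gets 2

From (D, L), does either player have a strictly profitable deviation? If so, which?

Alice

Alice at (D, L) earns 4; deviating to U yields 13 — a strict improvement.
Bob earns 10; deviating to R yields 2 — not better.
Only Alice has a strictly profitable deviation.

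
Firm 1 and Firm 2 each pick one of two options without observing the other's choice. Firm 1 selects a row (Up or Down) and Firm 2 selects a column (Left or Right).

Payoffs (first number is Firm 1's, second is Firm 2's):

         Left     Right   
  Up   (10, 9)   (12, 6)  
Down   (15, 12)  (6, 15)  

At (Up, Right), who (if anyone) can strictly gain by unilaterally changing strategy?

Firm 2

Firm 1 at (Up, Right) earns 12; deviating to Down yields 6 — not better.
Firm 2 earns 6; deviating to Left yields 9 — a strict improvement.
Only Firm 2 has a strictly profitable deviation.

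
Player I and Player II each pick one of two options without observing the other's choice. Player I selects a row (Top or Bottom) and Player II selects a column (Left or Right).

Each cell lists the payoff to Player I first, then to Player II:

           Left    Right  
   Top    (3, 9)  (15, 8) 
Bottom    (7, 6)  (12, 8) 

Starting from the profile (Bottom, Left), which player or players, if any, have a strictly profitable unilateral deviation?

Player I at (Bottom, Left) earns 7; deviating to Top yields 3 — not better.
Player II earns 6; deviating to Right yields 8 — a strict improvement.
Only Player II has a strictly profitable deviation.

Player II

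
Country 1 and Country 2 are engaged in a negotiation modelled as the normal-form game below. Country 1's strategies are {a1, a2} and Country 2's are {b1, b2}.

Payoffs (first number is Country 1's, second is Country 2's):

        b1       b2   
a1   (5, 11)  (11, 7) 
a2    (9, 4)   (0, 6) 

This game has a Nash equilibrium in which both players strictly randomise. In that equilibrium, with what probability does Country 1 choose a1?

1/3

Let r be the probability that Country 1 plays a1. In a completely mixed equilibrium, Country 2 must be indifferent between b1 and b2.
Country 2's expected payoff from b1 is 11r + 4(1−r); from b2 it is 7r + 6(1−r).
Setting these equal: 7r + 4 = r + 6, so r = 1/3.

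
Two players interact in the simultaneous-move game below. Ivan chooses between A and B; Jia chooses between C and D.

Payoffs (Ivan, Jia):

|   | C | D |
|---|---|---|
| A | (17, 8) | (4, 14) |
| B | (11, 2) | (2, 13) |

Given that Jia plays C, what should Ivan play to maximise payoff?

Against C, Ivan earns 17 from A and 11 from B.
So A is the best response.

A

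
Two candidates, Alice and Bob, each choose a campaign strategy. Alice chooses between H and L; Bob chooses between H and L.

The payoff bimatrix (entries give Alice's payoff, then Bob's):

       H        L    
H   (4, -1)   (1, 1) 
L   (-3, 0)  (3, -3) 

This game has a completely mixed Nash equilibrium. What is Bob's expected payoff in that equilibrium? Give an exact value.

First find x, the probability Alice plays H, from Bob's indifference between H and L: −x = x − 3(1−x), giving x = 3/5.
Since Bob is indifferent in equilibrium, Bob's expected payoff equals the payoff from either column against (3/5, 2/5). Using H: −(3/5) = -3/5.

-3/5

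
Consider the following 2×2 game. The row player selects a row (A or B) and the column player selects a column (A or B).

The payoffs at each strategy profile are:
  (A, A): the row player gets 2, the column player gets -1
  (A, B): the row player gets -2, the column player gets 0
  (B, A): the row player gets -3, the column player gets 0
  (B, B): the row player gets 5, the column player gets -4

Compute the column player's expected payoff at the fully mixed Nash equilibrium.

-4/5

First find x, the probability the row player plays A, from the column player's indifference between A and B: −x = −4(1−x), giving x = 4/5.
Since the column player is indifferent in equilibrium, the column player's expected payoff equals the payoff from either column against (4/5, 1/5). Using A: −(4/5) = -4/5.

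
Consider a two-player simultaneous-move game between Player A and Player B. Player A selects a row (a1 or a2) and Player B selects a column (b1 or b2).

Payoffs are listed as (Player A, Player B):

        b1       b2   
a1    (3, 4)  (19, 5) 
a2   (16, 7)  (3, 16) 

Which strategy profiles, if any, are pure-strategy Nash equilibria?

(a1, b2)

(a1, b1): Player A prefers a2 (16 > 3); Player B prefers b2 (5 > 4) — not an equilibrium.
(a1, b2): Player A gets 19 ≥ 3 from a2, and Player B gets 5 ≥ 4 from b1 — Nash equilibrium.
(a2, b1): Player B prefers b2 (16 > 7) — not an equilibrium.
(a2, b2): Player A prefers a1 (19 > 3) — not an equilibrium.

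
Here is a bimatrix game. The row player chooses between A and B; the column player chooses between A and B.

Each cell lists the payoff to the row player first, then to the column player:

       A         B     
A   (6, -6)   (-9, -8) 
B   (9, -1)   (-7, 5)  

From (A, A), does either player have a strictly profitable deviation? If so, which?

The row player

The row player at (A, A) earns 6; deviating to B yields 9 — a strict improvement.
The column player earns -6; deviating to B yields -8 — not better.
Only the row player has a strictly profitable deviation.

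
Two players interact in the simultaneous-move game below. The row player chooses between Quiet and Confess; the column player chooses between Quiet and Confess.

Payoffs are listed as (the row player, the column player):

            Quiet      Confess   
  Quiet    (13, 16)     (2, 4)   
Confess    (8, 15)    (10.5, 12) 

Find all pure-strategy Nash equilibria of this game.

(Quiet, Quiet)

(Quiet, Quiet): the row player gets 13 ≥ 8 from Confess, and the column player gets 16 ≥ 4 from Confess — Nash equilibrium.
(Quiet, Confess): the row player prefers Confess (10.5 > 2); the column player prefers Quiet (16 > 4) — not an equilibrium.
(Confess, Quiet): the row player prefers Quiet (13 > 8) — not an equilibrium.
(Confess, Confess): the column player prefers Quiet (15 > 12) — not an equilibrium.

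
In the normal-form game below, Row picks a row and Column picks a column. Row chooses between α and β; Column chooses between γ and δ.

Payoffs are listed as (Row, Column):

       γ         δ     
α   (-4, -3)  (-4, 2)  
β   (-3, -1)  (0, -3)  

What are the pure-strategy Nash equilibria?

(α, γ): Row prefers β (-3 > -4); Column prefers δ (2 > -3) — not an equilibrium.
(α, δ): Row prefers β (0 > -4) — not an equilibrium.
(β, γ): Row gets -3 ≥ -4 from α, and Column gets -1 ≥ -3 from δ — Nash equilibrium.
(β, δ): Column prefers γ (-1 > -3) — not an equilibrium.

(β, γ)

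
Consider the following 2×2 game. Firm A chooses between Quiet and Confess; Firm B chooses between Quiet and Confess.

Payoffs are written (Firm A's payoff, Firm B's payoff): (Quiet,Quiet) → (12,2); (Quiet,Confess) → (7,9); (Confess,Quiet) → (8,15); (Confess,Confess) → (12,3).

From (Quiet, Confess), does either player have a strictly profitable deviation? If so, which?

Firm A

Firm A at (Quiet, Confess) earns 7; deviating to Confess yields 12 — a strict improvement.
Firm B earns 9; deviating to Quiet yields 2 — not better.
Only Firm A has a strictly profitable deviation.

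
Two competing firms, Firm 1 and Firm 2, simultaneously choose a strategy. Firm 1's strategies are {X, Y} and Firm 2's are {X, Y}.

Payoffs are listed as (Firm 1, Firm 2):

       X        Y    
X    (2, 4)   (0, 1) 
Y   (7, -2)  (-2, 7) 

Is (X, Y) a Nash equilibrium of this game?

At (X, Y), Firm 1 earns 0; switching to Y would give -2, so Firm 1 has no profitable deviation.
Firm 2 earns 1; switching to X would give 4, so Firm 2 would deviate.
Since at least one player can profitably deviate, this is not a Nash equilibrium.

No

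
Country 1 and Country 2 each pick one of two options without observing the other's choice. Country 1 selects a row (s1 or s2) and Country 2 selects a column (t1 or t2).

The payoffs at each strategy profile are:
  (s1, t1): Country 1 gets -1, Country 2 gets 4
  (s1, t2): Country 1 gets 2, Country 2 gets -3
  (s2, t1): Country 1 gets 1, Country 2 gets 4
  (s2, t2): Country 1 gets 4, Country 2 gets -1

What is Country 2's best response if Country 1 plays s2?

Against s2, Country 2 earns 4 from t1 and -1 from t2.
So t1 is the best response.

t1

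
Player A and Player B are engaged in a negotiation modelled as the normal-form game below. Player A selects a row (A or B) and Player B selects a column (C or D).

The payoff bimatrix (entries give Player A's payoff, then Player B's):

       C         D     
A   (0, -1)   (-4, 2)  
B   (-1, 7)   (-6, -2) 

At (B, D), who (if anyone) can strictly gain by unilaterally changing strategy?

Both

Player A at (B, D) earns -6; deviating to A yields -4 — a strict improvement.
Player B earns -2; deviating to C yields 7 — a strict improvement.
Both Player A and Player B have strictly profitable deviations.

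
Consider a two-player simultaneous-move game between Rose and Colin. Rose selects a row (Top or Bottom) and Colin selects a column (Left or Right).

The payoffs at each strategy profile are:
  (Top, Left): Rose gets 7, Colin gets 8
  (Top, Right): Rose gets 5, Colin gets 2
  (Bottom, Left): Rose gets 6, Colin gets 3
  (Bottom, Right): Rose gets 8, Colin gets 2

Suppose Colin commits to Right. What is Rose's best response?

Bottom

Against Right, Rose earns 5 from Top and 8 from Bottom.
So Bottom is the best response.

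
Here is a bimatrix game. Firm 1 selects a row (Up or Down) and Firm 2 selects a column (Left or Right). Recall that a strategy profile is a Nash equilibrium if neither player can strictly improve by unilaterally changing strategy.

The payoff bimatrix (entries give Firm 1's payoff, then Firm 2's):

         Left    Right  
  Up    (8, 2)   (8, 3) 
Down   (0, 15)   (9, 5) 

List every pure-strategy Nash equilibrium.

none

(Up, Left): Firm 2 prefers Right (3 > 2) — not an equilibrium.
(Up, Right): Firm 1 prefers Down (9 > 8) — not an equilibrium.
(Down, Left): Firm 1 prefers Up (8 > 0) — not an equilibrium.
(Down, Right): Firm 2 prefers Left (15 > 5) — not an equilibrium.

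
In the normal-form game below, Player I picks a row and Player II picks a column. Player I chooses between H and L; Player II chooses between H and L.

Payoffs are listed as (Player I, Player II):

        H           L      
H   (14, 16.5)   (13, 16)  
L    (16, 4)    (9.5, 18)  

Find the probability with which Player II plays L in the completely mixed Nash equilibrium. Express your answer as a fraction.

4/11

Let q be the probability that Player II plays H. In a completely mixed equilibrium, Player I must be indifferent between H and L.
Player I's expected payoff from H is 14q + 13(1−q); from L it is 16q + 9.5(1−q).
Setting these equal: q + 13 = 6.5q + 9.5, so q = 7/11.
Therefore Player II plays L with probability 1 − 7/11 = 4/11.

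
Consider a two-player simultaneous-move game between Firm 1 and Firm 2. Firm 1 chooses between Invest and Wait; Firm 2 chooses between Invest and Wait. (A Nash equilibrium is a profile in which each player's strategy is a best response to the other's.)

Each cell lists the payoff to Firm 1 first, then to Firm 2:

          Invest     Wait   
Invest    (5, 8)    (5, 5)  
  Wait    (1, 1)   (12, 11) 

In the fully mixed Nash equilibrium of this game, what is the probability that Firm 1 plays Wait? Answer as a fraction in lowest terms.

Let x be the probability that Firm 1 plays Invest. In a completely mixed equilibrium, Firm 2 must be indifferent between Invest and Wait.
Firm 2's expected payoff from Invest is 8x + (1−x); from Wait it is 5x + 11(1−x).
Setting these equal: 7x + 1 = −6x + 11, so x = 10/13.
Therefore Firm 1 plays Wait with probability 1 − 10/13 = 3/13.

3/13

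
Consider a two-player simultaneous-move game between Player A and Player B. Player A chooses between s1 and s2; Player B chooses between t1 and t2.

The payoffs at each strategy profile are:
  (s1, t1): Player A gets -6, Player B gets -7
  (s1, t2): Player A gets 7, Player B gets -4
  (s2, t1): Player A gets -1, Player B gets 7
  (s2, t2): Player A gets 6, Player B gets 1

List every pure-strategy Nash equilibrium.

(s1, t1): Player A prefers s2 (-1 > -6); Player B prefers t2 (-4 > -7) — not an equilibrium.
(s1, t2): Player A gets 7 ≥ 6 from s2, and Player B gets -4 ≥ -7 from t1 — Nash equilibrium.
(s2, t1): Player A gets -1 ≥ -6 from s1, and Player B gets 7 ≥ 1 from t2 — Nash equilibrium.
(s2, t2): Player A prefers s1 (7 > 6); Player B prefers t1 (7 > 1) — not an equilibrium.

(s1, t2) and (s2, t1)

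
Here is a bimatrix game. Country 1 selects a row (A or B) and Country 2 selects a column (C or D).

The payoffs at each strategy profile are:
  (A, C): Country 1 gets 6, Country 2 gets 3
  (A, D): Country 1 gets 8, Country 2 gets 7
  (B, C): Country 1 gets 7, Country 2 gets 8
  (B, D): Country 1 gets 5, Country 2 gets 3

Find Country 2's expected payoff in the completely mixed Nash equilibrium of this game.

First find x, the probability Country 1 plays A, from Country 2's indifference between C and D: 3x + 8(1−x) = 7x + 3(1−x), giving x = 5/9.
Since Country 2 is indifferent in equilibrium, Country 2's expected payoff equals the payoff from either column against (5/9, 4/9). Using C: 3(5/9) + 8(4/9) = 47/9.

47/9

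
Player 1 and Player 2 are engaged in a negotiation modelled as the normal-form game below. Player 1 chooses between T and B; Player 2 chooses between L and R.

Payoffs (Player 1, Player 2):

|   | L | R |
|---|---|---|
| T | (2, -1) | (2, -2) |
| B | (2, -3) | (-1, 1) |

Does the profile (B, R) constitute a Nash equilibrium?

At (B, R), Player 1 earns -1; switching to T would give 2, so Player 1 would deviate.
Player 2 earns 1; switching to L would give -3, so Player 2 has no profitable deviation.
Since at least one player can profitably deviate, this is not a Nash equilibrium.

No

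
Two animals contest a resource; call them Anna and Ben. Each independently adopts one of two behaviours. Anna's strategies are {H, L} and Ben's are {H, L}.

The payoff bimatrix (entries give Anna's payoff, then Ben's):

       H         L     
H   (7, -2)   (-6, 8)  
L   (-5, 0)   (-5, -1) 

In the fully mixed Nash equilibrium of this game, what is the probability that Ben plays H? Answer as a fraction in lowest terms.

Let c be the probability that Ben plays H. In a completely mixed equilibrium, Anna must be indifferent between H and L.
Anna's expected payoff from H is 7c − 6(1−c); from L it is −5c − 5(1−c).
Setting these equal: 13c − 6 = -5, so c = 1/13.

1/13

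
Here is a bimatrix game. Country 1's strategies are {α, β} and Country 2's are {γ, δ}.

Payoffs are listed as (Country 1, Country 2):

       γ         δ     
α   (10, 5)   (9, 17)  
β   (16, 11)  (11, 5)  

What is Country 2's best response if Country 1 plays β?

γ

Against β, Country 2 earns 11 from γ and 5 from δ.
So γ is the best response.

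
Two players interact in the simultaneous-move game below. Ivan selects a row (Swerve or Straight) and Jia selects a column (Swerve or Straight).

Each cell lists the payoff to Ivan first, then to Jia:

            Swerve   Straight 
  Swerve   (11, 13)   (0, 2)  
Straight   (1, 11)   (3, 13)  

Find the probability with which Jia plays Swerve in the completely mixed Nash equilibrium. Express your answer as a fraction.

3/13

Let y be the probability that Jia plays Swerve. In a completely mixed equilibrium, Ivan must be indifferent between Swerve and Straight.
Ivan's expected payoff from Swerve is 11y; from Straight it is y + 3(1−y).
Setting these equal: 11y = −2y + 3, so y = 3/13.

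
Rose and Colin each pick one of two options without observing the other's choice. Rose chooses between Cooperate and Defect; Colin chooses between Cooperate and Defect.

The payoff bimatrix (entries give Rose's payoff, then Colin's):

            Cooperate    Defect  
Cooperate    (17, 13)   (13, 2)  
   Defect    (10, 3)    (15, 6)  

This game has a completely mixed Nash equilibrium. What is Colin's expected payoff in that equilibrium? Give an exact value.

First find p, the probability Rose plays Cooperate, from Colin's indifference between Cooperate and Defect: 13p + 3(1−p) = 2p + 6(1−p), giving p = 3/14.
Since Colin is indifferent in equilibrium, Colin's expected payoff equals the payoff from either column against (3/14, 11/14). Using Cooperate: 13(3/14) + 3(11/14) = 36/7.

36/7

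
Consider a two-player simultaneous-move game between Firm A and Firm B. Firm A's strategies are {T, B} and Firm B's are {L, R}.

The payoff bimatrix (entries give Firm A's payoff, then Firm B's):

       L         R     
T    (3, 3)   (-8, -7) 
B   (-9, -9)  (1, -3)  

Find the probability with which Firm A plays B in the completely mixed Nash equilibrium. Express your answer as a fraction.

5/8

Let p be the probability that Firm A plays T. In a completely mixed equilibrium, Firm B must be indifferent between L and R.
Firm B's expected payoff from L is 3p − 9(1−p); from R it is −7p − 3(1−p).
Setting these equal: 12p − 9 = −4p − 3, so p = 3/8.
Therefore Firm A plays B with probability 1 − 3/8 = 5/8.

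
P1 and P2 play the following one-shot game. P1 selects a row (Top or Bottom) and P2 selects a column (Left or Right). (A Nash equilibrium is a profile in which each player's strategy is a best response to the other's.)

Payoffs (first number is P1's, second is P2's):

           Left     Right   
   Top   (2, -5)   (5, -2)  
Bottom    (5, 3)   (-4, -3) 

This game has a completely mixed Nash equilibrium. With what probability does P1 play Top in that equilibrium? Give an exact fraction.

Let r be the probability that P1 plays Top. In a completely mixed equilibrium, P2 must be indifferent between Left and Right.
P2's expected payoff from Left is −5r + 3(1−r); from Right it is −2r − 3(1−r).
Setting these equal: −8r + 3 = r − 3, so r = 2/3.

2/3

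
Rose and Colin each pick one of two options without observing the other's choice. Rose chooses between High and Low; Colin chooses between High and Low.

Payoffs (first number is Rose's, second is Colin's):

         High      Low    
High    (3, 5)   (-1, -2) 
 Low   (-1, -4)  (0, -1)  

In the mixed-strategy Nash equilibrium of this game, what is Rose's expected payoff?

First find q, the probability Colin plays High, from Rose's indifference between High and Low: 3q − (1−q) = −q, giving q = 1/5.
Since Rose is indifferent in equilibrium, Rose's expected payoff equals the payoff from either row against (1/5, 4/5). Using High: 3(1/5) − (4/5) = -1/5.

-1/5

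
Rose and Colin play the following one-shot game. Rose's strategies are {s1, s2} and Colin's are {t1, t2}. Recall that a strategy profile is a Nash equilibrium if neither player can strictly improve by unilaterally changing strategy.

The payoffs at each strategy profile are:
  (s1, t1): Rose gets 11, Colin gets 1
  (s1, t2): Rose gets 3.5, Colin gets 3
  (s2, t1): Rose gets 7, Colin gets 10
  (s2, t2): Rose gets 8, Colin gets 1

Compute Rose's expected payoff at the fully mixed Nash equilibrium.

First find q, the probability Colin plays t1, from Rose's indifference between s1 and s2: 11q + 3.5(1−q) = 7q + 8(1−q), giving q = 9/17.
Since Rose is indifferent in equilibrium, Rose's expected payoff equals the payoff from either row against (9/17, 8/17). Using s1: 11(9/17) + 3.5(8/17) = 127/17.

127/17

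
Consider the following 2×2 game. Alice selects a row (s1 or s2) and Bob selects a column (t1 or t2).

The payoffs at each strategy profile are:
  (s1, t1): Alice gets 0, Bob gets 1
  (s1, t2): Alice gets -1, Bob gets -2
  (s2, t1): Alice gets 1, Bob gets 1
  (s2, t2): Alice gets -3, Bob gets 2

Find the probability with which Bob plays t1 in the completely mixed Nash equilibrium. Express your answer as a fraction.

2/3

Let q be the probability that Bob plays t1. In a completely mixed equilibrium, Alice must be indifferent between s1 and s2.
Alice's expected payoff from s1 is −(1−q); from s2 it is q − 3(1−q).
Setting these equal: q − 1 = 4q − 3, so q = 2/3.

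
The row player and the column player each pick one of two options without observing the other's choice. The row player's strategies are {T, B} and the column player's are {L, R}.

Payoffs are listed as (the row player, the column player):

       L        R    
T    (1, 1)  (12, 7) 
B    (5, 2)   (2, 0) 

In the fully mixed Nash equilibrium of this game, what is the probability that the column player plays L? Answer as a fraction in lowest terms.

Let c be the probability that the column player plays L. In a completely mixed equilibrium, the row player must be indifferent between T and B.
The row player's expected payoff from T is c + 12(1−c); from B it is 5c + 2(1−c).
Setting these equal: −11c + 12 = 3c + 2, so c = 5/7.

5/7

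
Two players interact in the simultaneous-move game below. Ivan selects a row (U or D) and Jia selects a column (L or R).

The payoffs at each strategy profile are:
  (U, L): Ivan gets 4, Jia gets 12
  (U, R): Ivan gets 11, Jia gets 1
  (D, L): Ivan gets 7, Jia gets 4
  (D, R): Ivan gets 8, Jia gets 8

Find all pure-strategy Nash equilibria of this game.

none

(U, L): Ivan prefers D (7 > 4) — not an equilibrium.
(U, R): Jia prefers L (12 > 1) — not an equilibrium.
(D, L): Jia prefers R (8 > 4) — not an equilibrium.
(D, R): Ivan prefers U (11 > 8) — not an equilibrium.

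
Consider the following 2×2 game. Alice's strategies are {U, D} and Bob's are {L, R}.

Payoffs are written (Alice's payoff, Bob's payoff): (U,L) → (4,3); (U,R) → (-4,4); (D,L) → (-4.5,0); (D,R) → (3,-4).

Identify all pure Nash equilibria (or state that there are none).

(U, L): Bob prefers R (4 > 3) — not an equilibrium.
(U, R): Alice prefers D (3 > -4) — not an equilibrium.
(D, L): Alice prefers U (4 > -4.5) — not an equilibrium.
(D, R): Bob prefers L (0 > -4) — not an equilibrium.

none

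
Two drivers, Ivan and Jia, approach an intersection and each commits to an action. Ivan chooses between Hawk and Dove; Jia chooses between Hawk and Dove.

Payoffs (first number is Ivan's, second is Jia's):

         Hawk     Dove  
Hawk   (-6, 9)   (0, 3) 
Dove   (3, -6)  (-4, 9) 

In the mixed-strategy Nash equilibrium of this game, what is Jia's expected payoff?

First find p, the probability Ivan plays Hawk, from Jia's indifference between Hawk and Dove: 9p − 6(1−p) = 3p + 9(1−p), giving p = 5/7.
Since Jia is indifferent in equilibrium, Jia's expected payoff equals the payoff from either column against (5/7, 2/7). Using Hawk: 9(5/7) − 6(2/7) = 33/7.

33/7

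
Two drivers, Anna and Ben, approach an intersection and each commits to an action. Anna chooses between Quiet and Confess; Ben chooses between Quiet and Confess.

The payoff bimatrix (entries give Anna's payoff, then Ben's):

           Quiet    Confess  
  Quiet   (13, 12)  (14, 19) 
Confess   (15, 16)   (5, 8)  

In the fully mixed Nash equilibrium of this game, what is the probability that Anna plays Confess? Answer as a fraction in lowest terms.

7/15

Let r be the probability that Anna plays Quiet. In a completely mixed equilibrium, Ben must be indifferent between Quiet and Confess.
Ben's expected payoff from Quiet is 12r + 16(1−r); from Confess it is 19r + 8(1−r).
Setting these equal: −4r + 16 = 11r + 8, so r = 8/15.
Therefore Anna plays Confess with probability 1 − 8/15 = 7/15.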